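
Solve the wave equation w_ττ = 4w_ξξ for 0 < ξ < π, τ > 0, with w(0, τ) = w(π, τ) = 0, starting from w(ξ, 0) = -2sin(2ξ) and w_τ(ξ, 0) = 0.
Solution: Using separation of variables w = X(ξ)T(τ):
Eigenfunctions: sin(nξ), n = 1, 2, 3, ...
General solution: w(ξ, τ) = Σ [A_n cos(2n τ) + B_n sin(2n τ)] sin(nξ)
From w(ξ,0) = -2sin(2ξ): A_2=-2. From w_τ(ξ,0) = 0: all B_n = 0.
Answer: w(ξ, τ) = -2sin(2ξ)cos(4τ)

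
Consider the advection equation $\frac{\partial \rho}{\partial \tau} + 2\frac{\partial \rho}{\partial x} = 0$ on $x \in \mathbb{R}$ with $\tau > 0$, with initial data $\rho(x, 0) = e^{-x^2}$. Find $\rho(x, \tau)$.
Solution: By characteristics ($dx/d\tau = 2$), $\rho(x,\tau) = f(x - 2\tau)$ with $f = \rho( \cdot , 0)$.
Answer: $\rho(x, \tau) = e^{-(-2 \tau + x)^2}$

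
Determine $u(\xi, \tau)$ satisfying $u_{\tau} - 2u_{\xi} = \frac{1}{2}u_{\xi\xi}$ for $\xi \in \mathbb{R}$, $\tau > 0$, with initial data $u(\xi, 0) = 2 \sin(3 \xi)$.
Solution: Moving frame: $\eta = \xi + 2\tau$, $\sigma = \tau$, $u = w(\eta,\sigma)$, so $u_{\tau} = w_{\sigma} + 2w_{\eta}$ and $u_{\xi\xi} = w_{\eta\eta}$.
Hence $u_{\tau} - 2u_{\xi} = w_{\sigma}$ and the PDE becomes the heat equation $w_{\sigma} = \frac{1}{2}w_{\eta\eta}$ on $\eta \in \mathbb{R}$.
Initial data: $w(\eta,0) = u(\eta,0) = 2 \sin(3 \eta)$. Each mode $\sin(n\eta)$ decays as $e^{-n^2\sigma/2}$ on $\mathbb{R}$, so $w(\eta,\sigma) = \sum c_n e^{-n^2\sigma/2} \sin(n\eta)$ with $c_3=2$: $w(\eta,\sigma) = 2 e^{-9 \sigma/2} \sin(3 \eta)$.
Substituting back: $u(\xi,\tau) = w(\xi + 2\tau, \tau)$.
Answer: $u(\xi, \tau) = 2 e^{-9 \tau/2} \sin(6 \tau + 3 \xi)$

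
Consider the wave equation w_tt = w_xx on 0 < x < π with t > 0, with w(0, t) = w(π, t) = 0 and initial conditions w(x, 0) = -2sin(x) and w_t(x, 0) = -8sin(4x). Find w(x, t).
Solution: Using separation of variables w = X(x)T(t):
Eigenfunctions: sin(nx), n = 1, 2, 3, ...
General solution: w(x, t) = Σ [A_n cos(n t) + B_n sin(n t)] sin(nx)
From w(x,0) = -2sin(x): A_1=-2. From w_t(x,0) = -8sin(4x), using w_t(x,0) = Σ ω_n B_n sin(nx) with ω_n = n: B_4 = (-8)/4 = -2.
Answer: w(x, t) = -2sin(4t)sin(4x) - 2sin(x)cos(t)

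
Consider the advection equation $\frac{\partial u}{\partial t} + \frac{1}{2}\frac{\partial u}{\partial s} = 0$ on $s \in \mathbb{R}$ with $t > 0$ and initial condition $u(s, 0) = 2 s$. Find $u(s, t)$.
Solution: By method of characteristics (waves move right with speed 1/2):
Along characteristics $s - \frac{1}{2}t =$ const, $u$ is constant, so $u(s,t) = f(s - \frac{1}{2}t)$ with $f = u( \cdot , 0)$.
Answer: $u(s, t) = 2 s -  t$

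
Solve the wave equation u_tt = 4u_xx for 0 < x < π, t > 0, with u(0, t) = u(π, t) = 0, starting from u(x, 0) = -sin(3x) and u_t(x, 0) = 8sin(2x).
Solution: Separating variables: u = Σ [A_n cos(ω_n t) + B_n sin(ω_n t)] sin(nx), ω_n = 2n. From ICs (B_n = velocity coefficient / ω_n): A_3=-1, B_2=2.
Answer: u(x, t) = 2sin(4t)sin(2x) - sin(3x)cos(6t)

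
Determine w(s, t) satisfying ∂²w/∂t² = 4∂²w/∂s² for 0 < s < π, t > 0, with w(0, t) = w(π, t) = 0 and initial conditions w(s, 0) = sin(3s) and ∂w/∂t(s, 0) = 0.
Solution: Using separation of variables w = X(s)T(t):
Eigenfunctions: sin(ns), n = 1, 2, 3, ...
General solution: w(s, t) = Σ [A_n cos(2n t) + B_n sin(2n t)] sin(ns)
From w(s,0) = sin(3s): A_3=1. From w_t(s,0) = 0: all B_n = 0.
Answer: w(s, t) = sin(3s)cos(6t)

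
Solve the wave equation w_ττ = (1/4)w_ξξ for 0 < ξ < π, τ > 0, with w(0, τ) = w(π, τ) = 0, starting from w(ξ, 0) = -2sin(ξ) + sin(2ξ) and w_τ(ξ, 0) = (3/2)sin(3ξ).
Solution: Using separation of variables w = X(ξ)T(τ):
Eigenfunctions: sin(nξ), n = 1, 2, 3, ...
General solution: w(ξ, τ) = Σ [A_n cos(n τ/2) + B_n sin(n τ/2)] sin(nξ)
From w(ξ,0) = -2sin(ξ) + sin(2ξ): A_1=-2, A_2=1. From w_τ(ξ,0) = (3/2)sin(3ξ), using w_τ(ξ,0) = Σ ω_n B_n sin(nξ) with ω_n = n/2: B_3 = (3/2)/(3/2) = 1.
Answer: w(ξ, τ) = -2sin(ξ)cos(τ/2) + sin(2ξ)cos(τ) + sin(3ξ)sin(3τ/2)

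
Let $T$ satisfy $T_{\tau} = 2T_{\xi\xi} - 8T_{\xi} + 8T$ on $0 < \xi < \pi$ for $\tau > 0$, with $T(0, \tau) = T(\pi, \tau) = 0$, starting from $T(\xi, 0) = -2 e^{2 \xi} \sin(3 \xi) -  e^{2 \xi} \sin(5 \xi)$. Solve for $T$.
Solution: Substitute $T = e^{2\xi}u$, i.e. $u = e^{-2\xi}T$.
By the product rule, $T_{\xi} = e^{2\xi}(u_{\xi} + 2u)$, $T_{\xi\xi} = e^{2\xi}(u_{\xi\xi} + 4u_{\xi} + 4u)$, $T_{\tau} = e^{2\xi}u_{\tau}$.
Substituting into the PDE and dividing by $e^{2\xi}$: $u_{\tau} = 2(u_{\xi\xi} + 4u_{\xi} + 4u) - 8(u_{\xi} + 2u) + 8u$.
The lower-order terms cancel, leaving the standard heat equation $u_{\tau} = 2u_{\xi\xi}$.
Initial data for $u$: $u(\xi,0) = e^{-2\xi}T(\xi,0) = -2 \sin(3 \xi) - \sin(5 \xi)$. The boundary conditions carry over: $u(0,\tau) = u(\pi,\tau) = 0$.
Solve for $u$:
  Using separation of variables $u = X(\xi)G(\tau)$:
  Eigenfunctions: $\sin(n\xi)$, $n = 1, 2, 3, \ldots$
  General solution: $u(\xi, \tau) = \sum c_n \sin(n\xi) e^{-2n^2 \tau}$
  Matching $u(\xi,0) = -2 \sin(3 \xi) - \sin(5 \xi)$ term by term: $c_3=-2, c_5=-1$.
Hence $u(\xi,\tau) = -2 e^{-18 \tau} \sin(3 \xi) - e^{-50 \tau} \sin(5 \xi)$.
Transform back: $T(\xi,\tau) = e^{2\xi}u(\xi,\tau)$.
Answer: $T(\xi, \tau) = -2 e^{-18 \tau} e^{2 \xi} \sin(3 \xi) -  e^{-50 \tau} e^{2 \xi} \sin(5 \xi)$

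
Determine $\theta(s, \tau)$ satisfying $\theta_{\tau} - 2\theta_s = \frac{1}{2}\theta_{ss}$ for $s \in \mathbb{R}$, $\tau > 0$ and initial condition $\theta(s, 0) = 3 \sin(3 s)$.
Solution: Moving frame: $\eta = s + 2\tau$, $\sigma = \tau$, $\theta = u(\eta,\sigma)$, so $\theta_{\tau} = u_{\sigma} + 2u_{\eta}$ and $\theta_{ss} = u_{\eta\eta}$.
Hence $\theta_{\tau} - 2\theta_s = u_{\sigma}$ and the PDE becomes the heat equation $u_{\sigma} = \frac{1}{2}u_{\eta\eta}$ on $\eta \in \mathbb{R}$.
Initial data: $u(\eta,0) = \theta(\eta,0) = 3 \sin(3 \eta)$. Each mode $\sin(n\eta)$ decays as $e^{-n^2\sigma/2}$ on $\mathbb{R}$, so $u(\eta,\sigma) = \sum c_n e^{-n^2\sigma/2} \sin(n\eta)$ with $c_3=3$: $u(\eta,\sigma) = 3 e^{-9 \sigma/2} \sin(3 \eta)$.
Substituting back: $\theta(s,\tau) = u(s + 2\tau, \tau)$.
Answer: $\theta(s, \tau) = 3 e^{-9 \tau/2} \sin(6 \tau + 3 s)$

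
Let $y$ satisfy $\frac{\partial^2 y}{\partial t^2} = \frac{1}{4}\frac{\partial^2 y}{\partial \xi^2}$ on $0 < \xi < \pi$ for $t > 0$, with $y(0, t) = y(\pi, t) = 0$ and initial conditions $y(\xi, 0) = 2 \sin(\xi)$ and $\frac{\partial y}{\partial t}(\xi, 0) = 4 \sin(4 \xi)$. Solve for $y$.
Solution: Separating variables: $y = \sum [A_n \cos(\omega_n t) + B_n \sin(\omega_n t)] \sin(n\xi)$, $\omega_n = n/2$. From ICs ($B_n$ = velocity coefficient / $\omega_n$): $A_1=2, B_4=2$.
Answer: $y(\xi, t) = 2 \sin(\xi) \cos(t/2) + 2 \sin(4 \xi) \sin(2 t)$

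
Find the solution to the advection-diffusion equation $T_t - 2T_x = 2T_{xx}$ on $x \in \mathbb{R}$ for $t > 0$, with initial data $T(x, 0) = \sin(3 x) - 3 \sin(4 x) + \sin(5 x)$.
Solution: Change to a moving frame: let $\eta = x + 2t$, $\sigma = t$ and write $T(x,t) = u(\eta,\sigma)$.
By the chain rule $T_t = u_{\sigma} + 2u_{\eta}$, $T_x = u_{\eta}$, $T_{xx} = u_{\eta\eta}$.
Then $T_t - 2T_x = u_{\sigma}$: the advection term cancels and the PDE becomes the heat equation $u_{\sigma} = 2u_{\eta\eta}$ on $\eta \in \mathbb{R}$.
Initial data: $u(\eta,0) = T(\eta,0) = \sin(3 \eta) - 3 \sin(4 \eta) + \sin(5 \eta)$.
On $\eta \in \mathbb{R}$ each mode satisfies $(\sin(n\eta))'' = -n^2 \sin(n\eta)$, so $e^{-2n^2\sigma} \sin(n\eta)$ solves the heat equation; by superposition $u(\eta,\sigma) = \sum c_n e^{-2n^2\sigma} \sin(n\eta)$.
Reading off the coefficients: $c_3=1, c_4=-3, c_5=1$, so $u(\eta,\sigma) = e^{-18 \sigma} \sin(3 \eta) - 3 e^{-32 \sigma} \sin(4 \eta) + e^{-50 \sigma} \sin(5 \eta)$.
Substituting back $\eta = x + 2t$, $\sigma = t$: $T(x,t) = u(x + 2t, t)$.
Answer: $T(x, t) = e^{-18 t} \sin(6 t + 3 x) - 3 e^{-32 t} \sin(8 t + 4 x) + e^{-50 t} \sin(10 t + 5 x)$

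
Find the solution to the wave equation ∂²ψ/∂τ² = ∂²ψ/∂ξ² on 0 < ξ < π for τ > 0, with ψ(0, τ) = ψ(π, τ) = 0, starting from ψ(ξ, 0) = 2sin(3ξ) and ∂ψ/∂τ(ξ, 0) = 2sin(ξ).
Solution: Using separation of variables ψ = X(ξ)T(τ):
Eigenfunctions: sin(nξ), n = 1, 2, 3, ...
General solution: ψ(ξ, τ) = Σ [A_n cos(n τ) + B_n sin(n τ)] sin(nξ)
From ψ(ξ,0) = 2sin(3ξ): A_3=2. From ψ_τ(ξ,0) = 2sin(ξ), using ψ_τ(ξ,0) = Σ ω_n B_n sin(nξ) with ω_n = n: B_1 = 2/1 = 2.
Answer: ψ(ξ, τ) = 2sin(ξ)sin(τ) + 2sin(3ξ)cos(3τ)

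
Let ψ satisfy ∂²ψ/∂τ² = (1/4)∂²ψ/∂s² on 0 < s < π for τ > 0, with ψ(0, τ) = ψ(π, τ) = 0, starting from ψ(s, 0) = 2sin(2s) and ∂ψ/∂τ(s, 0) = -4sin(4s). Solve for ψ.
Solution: Using separation of variables ψ = X(s)T(τ):
Eigenfunctions: sin(ns), n = 1, 2, 3, ...
General solution: ψ(s, τ) = Σ [A_n cos(n τ/2) + B_n sin(n τ/2)] sin(ns)
From ψ(s,0) = 2sin(2s): A_2=2. From ψ_τ(s,0) = -4sin(4s), using ψ_τ(s,0) = Σ ω_n B_n sin(ns) with ω_n = n/2: B_4 = (-4)/2 = -2.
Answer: ψ(s, τ) = 2sin(2s)cos(τ) - 2sin(4s)sin(2τ)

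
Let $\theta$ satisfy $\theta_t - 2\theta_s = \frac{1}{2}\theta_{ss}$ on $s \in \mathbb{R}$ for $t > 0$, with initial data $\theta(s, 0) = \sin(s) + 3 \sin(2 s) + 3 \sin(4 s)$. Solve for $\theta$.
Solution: Change to a moving frame: let $\eta = s + 2t$, $\sigma = t$ and write $\theta(s,t) = u(\eta,\sigma)$.
By the chain rule $\theta_t = u_{\sigma} + 2u_{\eta}$, $\theta_s = u_{\eta}$, $\theta_{ss} = u_{\eta\eta}$.
Then $\theta_t - 2\theta_s = u_{\sigma}$: the advection term cancels and the PDE becomes the heat equation $u_{\sigma} = \frac{1}{2}u_{\eta\eta}$ on $\eta \in \mathbb{R}$.
Initial data: $u(\eta,0) = \theta(\eta,0) = \sin(\eta) + 3 \sin(2 \eta) + 3 \sin(4 \eta)$.
On $\eta \in \mathbb{R}$ each mode satisfies $(\sin(n\eta))'' = -n^2 \sin(n\eta)$, so $e^{-n^2\sigma/2} \sin(n\eta)$ solves the heat equation; by superposition $u(\eta,\sigma) = \sum c_n e^{-n^2\sigma/2} \sin(n\eta)$.
Reading off the coefficients: $c_1=1, c_2=3, c_4=3$, so $u(\eta,\sigma) = 3 e^{-2 \sigma} \sin(2 \eta) + 3 e^{-8 \sigma} \sin(4 \eta) + e^{-\sigma/2} \sin(\eta)$.
Substituting back $\eta = s + 2t$, $\sigma = t$: $\theta(s,t) = u(s + 2t, t)$.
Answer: $\theta(s, t) = 3 e^{-2 t} \sin(2 s + 4 t) + 3 e^{-8 t} \sin(4 s + 8 t) + e^{-t/2} \sin(s + 2 t)$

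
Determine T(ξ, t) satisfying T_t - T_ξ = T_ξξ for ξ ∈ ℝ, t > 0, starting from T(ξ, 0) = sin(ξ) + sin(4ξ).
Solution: Change to a moving frame: let η = ξ + t, σ = t and write T(ξ,t) = u(η,σ).
By the chain rule T_t = u_σ + u_η, T_ξ = u_η, T_ξξ = u_ηη.
Then T_t - T_ξ = u_σ: the advection term cancels and the PDE becomes the heat equation u_σ = u_ηη on η ∈ ℝ.
Initial data: u(η,0) = T(η,0) = sin(η) + sin(4η).
On η ∈ ℝ each mode satisfies (sin(nη))″ = -n² sin(nη), so exp(-n²σ) sin(nη) solves the heat equation; by superposition u(η,σ) = Σ c_n exp(-n²σ) sin(nη).
Reading off the coefficients: c_1=1, c_4=1, so u(η,σ) = exp(-σ)sin(η) + exp(-16σ)sin(4η).
Substituting back η = ξ + t, σ = t: T(ξ,t) = u(ξ + t, t).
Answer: T(ξ, t) = exp(-t)sin(t + ξ) + exp(-16t)sin(4t + 4ξ)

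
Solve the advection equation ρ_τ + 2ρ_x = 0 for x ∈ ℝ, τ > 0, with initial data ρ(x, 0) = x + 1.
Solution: By method of characteristics (waves move right with speed 2):
Along characteristics x - 2τ = const, ρ is constant, so ρ(x,τ) = f(x - 2τ) with f = ρ(·, 0).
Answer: ρ(x, τ) = x - 2τ + 1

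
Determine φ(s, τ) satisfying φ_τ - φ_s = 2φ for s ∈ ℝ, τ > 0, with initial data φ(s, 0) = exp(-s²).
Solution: Substitute φ = exp(2τ)u.
Then φ_τ = exp(2τ)(u_τ + 2u), φ_s = exp(2τ)u_s; substituting and dividing by exp(2τ), the lower-order terms cancel: u_τ - u_s = 0 (standard advection equation).
Data for u: u(s,0) = φ(s,0) = exp(-s²).
By characteristics (ds/dτ = -1), u(s,τ) = f(s + τ) with f = u(·, 0).
So u(s,τ) = exp(-(s + τ)²), and φ(s,τ) = exp(2τ)u(s,τ).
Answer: φ(s, τ) = exp(2τ)exp(-(s + τ)²)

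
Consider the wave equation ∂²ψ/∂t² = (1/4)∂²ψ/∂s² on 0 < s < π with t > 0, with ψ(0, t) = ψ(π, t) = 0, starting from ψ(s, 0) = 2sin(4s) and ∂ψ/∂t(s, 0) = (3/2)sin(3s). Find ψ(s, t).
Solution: Separating variables: ψ = Σ [A_n cos(ω_n t) + B_n sin(ω_n t)] sin(ns), ω_n = n/2. From ICs (B_n = velocity coefficient / ω_n): A_4=2, B_3=1.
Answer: ψ(s, t) = sin(3s)sin(3t/2) + 2sin(4s)cos(2t)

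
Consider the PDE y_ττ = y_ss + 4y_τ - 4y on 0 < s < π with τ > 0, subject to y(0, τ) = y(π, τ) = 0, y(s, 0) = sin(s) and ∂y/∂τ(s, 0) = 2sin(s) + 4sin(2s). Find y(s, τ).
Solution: Substitute y = exp(2τ)u.
Then y_τ = exp(2τ)(u_τ + 2u), y_ττ = exp(2τ)(u_ττ + 4u_τ + 4u), y_ss = exp(2τ)u_ss; substituting and dividing by exp(2τ), the lower-order terms cancel: u_ττ = u_ss (standard wave equation).
Data for u: u(s,0) = y(s,0) = sin(s); u_τ(s,0) = y_τ(s,0) - 2y(s,0) = 4sin(2s). The boundary conditions carry over: u(0,τ) = u(π,τ) = 0.
Separating variables: u = Σ [A_n cos(ω_n τ) + B_n sin(ω_n τ)] sin(ns), ω_n = n. From ICs (B_n = velocity coefficient / ω_n): A_1=1, B_2=2.
So u(s,τ) = sin(s)cos(τ) + 2sin(2s)sin(2τ), and y(s,τ) = exp(2τ)u(s,τ).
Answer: y(s, τ) = exp(2τ)sin(s)cos(τ) + 2exp(2τ)sin(2s)sin(2τ)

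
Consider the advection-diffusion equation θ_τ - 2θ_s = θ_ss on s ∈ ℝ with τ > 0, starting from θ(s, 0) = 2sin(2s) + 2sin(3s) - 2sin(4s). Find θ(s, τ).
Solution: Moving frame: η = s + 2τ, σ = τ, θ = u(η,σ), so θ_τ = u_σ + 2u_η and θ_ss = u_ηη.
Hence θ_τ - 2θ_s = u_σ and the PDE becomes the heat equation u_σ = u_ηη on η ∈ ℝ.
Initial data: u(η,0) = θ(η,0) = 2sin(2η) + 2sin(3η) - 2sin(4η). Each mode sin(nη) decays as exp(-n²σ) on ℝ, so u(η,σ) = Σ c_n exp(-n²σ) sin(nη) with c_2=2, c_3=2, c_4=-2: u(η,σ) = 2exp(-4σ)sin(2η) + 2exp(-9σ)sin(3η) - 2exp(-16σ)sin(4η).
Substituting back: θ(s,τ) = u(s + 2τ, τ).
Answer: θ(s, τ) = 2exp(-4τ)sin(2s + 4τ) + 2exp(-9τ)sin(3s + 6τ) - 2exp(-16τ)sin(4s + 8τ)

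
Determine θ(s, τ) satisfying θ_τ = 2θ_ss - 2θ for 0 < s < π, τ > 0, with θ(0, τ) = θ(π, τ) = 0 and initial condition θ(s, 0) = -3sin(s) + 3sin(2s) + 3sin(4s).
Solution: Substitute θ = exp(-2τ)u.
Then θ_τ = exp(-2τ)(u_τ - 2u), θ_ss = exp(-2τ)u_ss; substituting and dividing by exp(-2τ), the lower-order terms cancel: u_τ = 2u_ss (standard heat equation).
Data for u: u(s,0) = θ(s,0) = -3sin(s) + 3sin(2s) + 3sin(4s). The boundary conditions carry over: u(0,τ) = u(π,τ) = 0.
Separating variables: u = Σ c_n exp(-2n²τ) sin(ns). From u(s,0) = -3sin(s) + 3sin(2s) + 3sin(4s): c_1=-3, c_2=3, c_4=3.
So u(s,τ) = -3exp(-2τ)sin(s) + 3exp(-8τ)sin(2s) + 3exp(-32τ)sin(4s), and θ(s,τ) = exp(-2τ)u(s,τ).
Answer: θ(s, τ) = -3exp(-4τ)sin(s) + 3exp(-10τ)sin(2s) + 3exp(-34τ)sin(4s)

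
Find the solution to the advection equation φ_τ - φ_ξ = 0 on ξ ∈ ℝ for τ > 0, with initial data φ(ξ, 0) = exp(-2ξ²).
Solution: By characteristics (dξ/dτ = -1), φ(ξ,τ) = f(ξ + τ) with f = φ(·, 0).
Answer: φ(ξ, τ) = exp(-2(ξ + τ)²)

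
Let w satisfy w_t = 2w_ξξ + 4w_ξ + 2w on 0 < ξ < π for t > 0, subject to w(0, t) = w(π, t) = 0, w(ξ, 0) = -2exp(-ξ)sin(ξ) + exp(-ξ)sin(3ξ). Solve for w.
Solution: Substitute w = exp(-ξ)u, i.e. u = exp(ξ)w.
By the product rule, w_ξ = exp(-ξ)(u_ξ - u), w_ξξ = exp(-ξ)(u_ξξ - 2u_ξ + u), w_t = exp(-ξ)u_t.
Substituting into the PDE and dividing by exp(-ξ): u_t = 2(u_ξξ - 2u_ξ + u) + 4(u_ξ - u) + 2u.
The lower-order terms cancel, leaving the standard heat equation u_t = 2u_ξξ.
Initial data for u: u(ξ,0) = exp(ξ)w(ξ,0) = -2sin(ξ) + sin(3ξ). The boundary conditions carry over: u(0,t) = u(π,t) = 0.
Solve for u:
  Using separation of variables u = X(ξ)T(t):
  Eigenfunctions: sin(nξ), n = 1, 2, 3, ...
  General solution: u(ξ, t) = Σ c_n sin(nξ) exp(-2n² t)
  Matching u(ξ,0) = -2sin(ξ) + sin(3ξ) term by term: c_1=-2, c_3=1.
Hence u(ξ,t) = -2exp(-2t)sin(ξ) + exp(-18t)sin(3ξ).
Transform back: w(ξ,t) = exp(-ξ)u(ξ,t).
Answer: w(ξ, t) = -2exp(-2t)exp(-ξ)sin(ξ) + exp(-18t)exp(-ξ)sin(3ξ)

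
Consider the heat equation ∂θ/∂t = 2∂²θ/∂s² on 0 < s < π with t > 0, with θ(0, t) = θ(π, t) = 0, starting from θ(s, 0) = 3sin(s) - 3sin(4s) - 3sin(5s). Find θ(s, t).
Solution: Using separation of variables θ = X(s)G(t):
Eigenfunctions: sin(ns), n = 1, 2, 3, ...
General solution: θ(s, t) = Σ c_n sin(ns) exp(-2n² t)
Matching θ(s,0) = 3sin(s) - 3sin(4s) - 3sin(5s) term by term: c_1=3, c_4=-3, c_5=-3.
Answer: θ(s, t) = 3exp(-2t)sin(s) - 3exp(-32t)sin(4s) - 3exp(-50t)sin(5s)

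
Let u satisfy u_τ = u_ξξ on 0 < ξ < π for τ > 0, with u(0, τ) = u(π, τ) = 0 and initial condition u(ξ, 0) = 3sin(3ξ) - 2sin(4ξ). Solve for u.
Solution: Using separation of variables u = X(ξ)T(τ):
Eigenfunctions: sin(nξ), n = 1, 2, 3, ...
General solution: u(ξ, τ) = Σ c_n sin(nξ) exp(-n² τ)
Matching u(ξ,0) = 3sin(3ξ) - 2sin(4ξ) term by term: c_3=3, c_4=-2.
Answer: u(ξ, τ) = 3exp(-9τ)sin(3ξ) - 2exp(-16τ)sin(4ξ)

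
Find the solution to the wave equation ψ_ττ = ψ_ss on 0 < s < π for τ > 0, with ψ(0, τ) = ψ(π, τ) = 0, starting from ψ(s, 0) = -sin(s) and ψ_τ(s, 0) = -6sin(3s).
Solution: Using separation of variables ψ = X(s)T(τ):
Eigenfunctions: sin(ns), n = 1, 2, 3, ...
General solution: ψ(s, τ) = Σ [A_n cos(n τ) + B_n sin(n τ)] sin(ns)
From ψ(s,0) = -sin(s): A_1=-1. From ψ_τ(s,0) = -6sin(3s), using ψ_τ(s,0) = Σ ω_n B_n sin(ns) with ω_n = n: B_3 = (-6)/3 = -2.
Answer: ψ(s, τ) = -sin(s)cos(τ) - 2sin(3s)sin(3τ)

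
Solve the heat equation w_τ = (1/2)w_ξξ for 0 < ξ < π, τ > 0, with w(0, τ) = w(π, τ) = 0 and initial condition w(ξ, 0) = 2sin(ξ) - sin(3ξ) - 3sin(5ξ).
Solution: Separating variables: w = Σ c_n exp(-n²τ/2) sin(nξ). From w(ξ,0) = 2sin(ξ) - sin(3ξ) - 3sin(5ξ): c_1=2, c_3=-1, c_5=-3.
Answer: w(ξ, τ) = 2exp(-τ/2)sin(ξ) - exp(-9τ/2)sin(3ξ) - 3exp(-25τ/2)sin(5ξ)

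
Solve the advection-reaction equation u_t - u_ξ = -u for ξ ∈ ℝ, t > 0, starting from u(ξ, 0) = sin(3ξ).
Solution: Substitute u = exp(-t)w.
Then u_t = exp(-t)(w_t - w), u_ξ = exp(-t)w_ξ; substituting and dividing by exp(-t), the lower-order terms cancel: w_t - w_ξ = 0 (standard advection equation).
Data for w: w(ξ,0) = u(ξ,0) = sin(3ξ).
By characteristics (dξ/dt = -1), w(ξ,t) = f(ξ + t) with f = w(·, 0).
So w(ξ,t) = sin(3t + 3ξ), and u(ξ,t) = exp(-t)w(ξ,t).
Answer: u(ξ, t) = exp(-t)sin(3t + 3ξ)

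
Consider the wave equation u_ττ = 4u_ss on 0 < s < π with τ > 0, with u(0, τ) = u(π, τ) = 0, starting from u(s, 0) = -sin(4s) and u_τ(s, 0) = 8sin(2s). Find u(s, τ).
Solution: Separating variables: u = Σ [A_n cos(ω_n τ) + B_n sin(ω_n τ)] sin(ns), ω_n = 2n. From ICs (B_n = velocity coefficient / ω_n): A_4=-1, B_2=2.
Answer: u(s, τ) = 2sin(2s)sin(4τ) - sin(4s)cos(8τ)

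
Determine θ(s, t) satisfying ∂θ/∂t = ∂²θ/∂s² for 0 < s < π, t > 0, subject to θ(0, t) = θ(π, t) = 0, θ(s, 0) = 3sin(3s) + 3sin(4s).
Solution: Separating variables: θ = Σ c_n exp(-n²t) sin(ns). From θ(s,0) = 3sin(3s) + 3sin(4s): c_3=3, c_4=3.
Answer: θ(s, t) = 3exp(-9t)sin(3s) + 3exp(-16t)sin(4s)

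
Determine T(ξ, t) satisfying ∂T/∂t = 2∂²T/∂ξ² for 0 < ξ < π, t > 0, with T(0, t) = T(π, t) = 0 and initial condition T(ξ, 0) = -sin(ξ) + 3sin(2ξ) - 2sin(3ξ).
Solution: Using separation of variables T = X(ξ)G(t):
Eigenfunctions: sin(nξ), n = 1, 2, 3, ...
General solution: T(ξ, t) = Σ c_n sin(nξ) exp(-2n² t)
Matching T(ξ,0) = -sin(ξ) + 3sin(2ξ) - 2sin(3ξ) term by term: c_1=-1, c_2=3, c_3=-2.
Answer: T(ξ, t) = -exp(-2t)sin(ξ) + 3exp(-8t)sin(2ξ) - 2exp(-18t)sin(3ξ)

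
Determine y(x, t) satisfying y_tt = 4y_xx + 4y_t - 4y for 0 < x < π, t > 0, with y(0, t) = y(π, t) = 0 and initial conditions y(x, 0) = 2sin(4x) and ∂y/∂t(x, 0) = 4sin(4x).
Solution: Substitute y = exp(2t)u.
Then y_t = exp(2t)(u_t + 2u), y_tt = exp(2t)(u_tt + 4u_t + 4u), y_xx = exp(2t)u_xx; substituting and dividing by exp(2t), the lower-order terms cancel: u_tt = 4u_xx (standard wave equation).
Data for u: u(x,0) = y(x,0) = 2sin(4x); u_t(x,0) = y_t(x,0) - 2y(x,0) = 0. The boundary conditions carry over: u(0,t) = u(π,t) = 0.
Separating variables: u = Σ [A_n cos(ω_n t) + B_n sin(ω_n t)] sin(nx), ω_n = 2n. From ICs: A_4=2.
So u(x,t) = 2sin(4x)cos(8t), and y(x,t) = exp(2t)u(x,t).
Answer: y(x, t) = 2exp(2t)sin(4x)cos(8t)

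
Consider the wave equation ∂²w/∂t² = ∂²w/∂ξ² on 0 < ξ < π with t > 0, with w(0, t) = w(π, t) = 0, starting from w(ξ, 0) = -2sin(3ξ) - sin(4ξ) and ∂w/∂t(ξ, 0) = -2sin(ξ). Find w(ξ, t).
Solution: Using separation of variables w = X(ξ)T(t):
Eigenfunctions: sin(nξ), n = 1, 2, 3, ...
General solution: w(ξ, t) = Σ [A_n cos(n t) + B_n sin(n t)] sin(nξ)
From w(ξ,0) = -2sin(3ξ) - sin(4ξ): A_3=-2, A_4=-1. From w_t(ξ,0) = -2sin(ξ), using w_t(ξ,0) = Σ ω_n B_n sin(nξ) with ω_n = n: B_1 = (-2)/1 = -2.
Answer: w(ξ, t) = -2sin(t)sin(ξ) - 2sin(3ξ)cos(3t) - sin(4ξ)cos(4t)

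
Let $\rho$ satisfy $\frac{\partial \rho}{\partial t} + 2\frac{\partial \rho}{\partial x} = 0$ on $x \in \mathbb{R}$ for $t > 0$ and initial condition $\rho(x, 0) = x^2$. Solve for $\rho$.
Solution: By characteristics ($dx/dt = 2$), $\rho(x,t) = f(x - 2t)$ with $f = \rho( \cdot , 0)$.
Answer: $\rho(x, t) = 4 t^2 - 4 t x + x^2$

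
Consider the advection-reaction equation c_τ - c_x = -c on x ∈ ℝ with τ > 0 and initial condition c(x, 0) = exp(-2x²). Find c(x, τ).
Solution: Substitute c = exp(-τ)u.
Then c_τ = exp(-τ)(u_τ - u), c_x = exp(-τ)u_x; substituting and dividing by exp(-τ), the lower-order terms cancel: u_τ - u_x = 0 (standard advection equation).
Data for u: u(x,0) = c(x,0) = exp(-2x²).
By characteristics (dx/dτ = -1), u(x,τ) = f(x + τ) with f = u(·, 0).
So u(x,τ) = exp(-2(x + τ)²), and c(x,τ) = exp(-τ)u(x,τ).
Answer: c(x, τ) = exp(-τ)exp(-2(x + τ)²)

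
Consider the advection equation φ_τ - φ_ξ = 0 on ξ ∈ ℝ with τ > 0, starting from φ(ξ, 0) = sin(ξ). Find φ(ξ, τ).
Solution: By method of characteristics (waves move left with speed 1):
Along characteristics ξ + τ = const, φ is constant, so φ(ξ,τ) = f(ξ + τ) with f = φ(·, 0).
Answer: φ(ξ, τ) = sin(ξ + τ)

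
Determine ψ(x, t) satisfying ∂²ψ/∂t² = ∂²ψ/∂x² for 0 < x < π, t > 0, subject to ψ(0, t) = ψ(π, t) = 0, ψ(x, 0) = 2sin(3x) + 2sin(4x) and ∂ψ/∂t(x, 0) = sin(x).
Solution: Separating variables: ψ = Σ [A_n cos(ω_n t) + B_n sin(ω_n t)] sin(nx), ω_n = n. From ICs (B_n = velocity coefficient / ω_n): A_3=2, A_4=2, B_1=1.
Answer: ψ(x, t) = sin(t)sin(x) + 2sin(3x)cos(3t) + 2sin(4x)cos(4t)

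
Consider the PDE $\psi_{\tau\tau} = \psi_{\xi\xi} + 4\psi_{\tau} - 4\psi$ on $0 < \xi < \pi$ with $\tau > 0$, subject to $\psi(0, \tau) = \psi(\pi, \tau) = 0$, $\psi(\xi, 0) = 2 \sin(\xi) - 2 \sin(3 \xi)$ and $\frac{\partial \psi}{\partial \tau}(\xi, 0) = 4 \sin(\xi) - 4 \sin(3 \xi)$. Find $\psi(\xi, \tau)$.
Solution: Substitute $\psi = e^{2\tau}u$.
Then $\psi_{\tau} = e^{2\tau}(u_{\tau} + 2u)$, $\psi_{\tau\tau} = e^{2\tau}(u_{\tau\tau} + 4u_{\tau} + 4u)$, $\psi_{\xi\xi} = e^{2\tau}u_{\xi\xi}$; substituting and dividing by $e^{2\tau}$, the lower-order terms cancel: $u_{\tau\tau} = u_{\xi\xi}$ (standard wave equation).
Data for $u$: $u(\xi,0) = \psi(\xi,0) = 2 \sin(\xi) - 2 \sin(3 \xi)$; $u_{\tau}(\xi,0) = \psi_{\tau}(\xi,0) - 2\psi(\xi,0) = 0$. The boundary conditions carry over: $u(0,\tau) = u(\pi,\tau) = 0$.
Separating variables: $u = \sum [A_n \cos(\omega_n \tau) + B_n \sin(\omega_n \tau)] \sin(n\xi)$, $\omega_n = n$. From ICs: $A_1=2, A_3=-2$.
So $u(\xi,\tau) = 2 \sin(\xi) \cos(\tau) - 2 \sin(3 \xi) \cos(3 \tau)$, and $\psi(\xi,\tau) = e^{2\tau}u(\xi,\tau)$.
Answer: $\psi(\xi, \tau) = 2 e^{2 \tau} \sin(\xi) \cos(\tau) - 2 e^{2 \tau} \sin(3 \xi) \cos(3 \tau)$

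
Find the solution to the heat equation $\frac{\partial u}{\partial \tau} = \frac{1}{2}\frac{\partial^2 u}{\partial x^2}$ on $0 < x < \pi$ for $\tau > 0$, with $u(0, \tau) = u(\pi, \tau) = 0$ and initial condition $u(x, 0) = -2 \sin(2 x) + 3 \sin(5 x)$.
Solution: Separating variables: $u = \sum c_n e^{-n^2\tau/2} \sin(nx)$. From $u(x,0) = -2 \sin(2 x) + 3 \sin(5 x)$: $c_2=-2, c_5=3$.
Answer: $u(x, \tau) = -2 e^{-2 \tau} \sin(2 x) + 3 e^{-25 \tau/2} \sin(5 x)$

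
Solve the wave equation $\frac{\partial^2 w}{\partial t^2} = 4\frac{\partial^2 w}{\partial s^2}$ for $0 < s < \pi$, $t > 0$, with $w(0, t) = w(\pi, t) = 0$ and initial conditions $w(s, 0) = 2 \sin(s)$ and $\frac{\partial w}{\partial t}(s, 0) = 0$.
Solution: Using separation of variables $w = X(s)T(t)$:
Eigenfunctions: $\sin(ns)$, $n = 1, 2, 3, \ldots$
General solution: $w(s, t) = \sum [A_n \cos(2n t) + B_n \sin(2n t)] \sin(ns)$
From $w(s,0) = 2 \sin(s)$: $A_1=2$. From $w_t(s,0) = 0$: all $B_n = 0$.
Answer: $w(s, t) = 2 \sin(s) \cos(2 t)$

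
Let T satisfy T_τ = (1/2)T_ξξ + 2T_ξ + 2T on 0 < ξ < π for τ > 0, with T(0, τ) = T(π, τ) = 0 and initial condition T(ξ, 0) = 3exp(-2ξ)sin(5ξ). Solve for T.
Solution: Substitute T = exp(-2ξ)u.
Then T_ξ = exp(-2ξ)(u_ξ - 2u), T_ξξ = exp(-2ξ)(u_ξξ - 4u_ξ + 4u), T_τ = exp(-2ξ)u_τ; substituting and dividing by exp(-2ξ), the lower-order terms cancel: u_τ = (1/2)u_ξξ (standard heat equation).
Data for u: u(ξ,0) = exp(2ξ)T(ξ,0) = 3sin(5ξ). The boundary conditions carry over: u(0,τ) = u(π,τ) = 0.
Separating variables: u = Σ c_n exp(-n²τ/2) sin(nξ). From u(ξ,0) = 3sin(5ξ): c_5=3.
So u(ξ,τ) = 3exp(-25τ/2)sin(5ξ), and T(ξ,τ) = exp(-2ξ)u(ξ,τ).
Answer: T(ξ, τ) = 3exp(-2ξ)exp(-25τ/2)sin(5ξ)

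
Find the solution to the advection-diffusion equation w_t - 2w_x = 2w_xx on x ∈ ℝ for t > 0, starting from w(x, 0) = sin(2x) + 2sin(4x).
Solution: Moving frame: η = x + 2t, σ = t, w = u(η,σ), so w_t = u_σ + 2u_η and w_xx = u_ηη.
Hence w_t - 2w_x = u_σ and the PDE becomes the heat equation u_σ = 2u_ηη on η ∈ ℝ.
Initial data: u(η,0) = w(η,0) = sin(2η) + 2sin(4η). Each mode sin(nη) decays as exp(-2n²σ) on ℝ, so u(η,σ) = Σ c_n exp(-2n²σ) sin(nη) with c_2=1, c_4=2: u(η,σ) = exp(-8σ)sin(2η) + 2exp(-32σ)sin(4η).
Substituting back: w(x,t) = u(x + 2t, t).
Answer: w(x, t) = exp(-8t)sin(4t + 2x) + 2exp(-32t)sin(8t + 4x)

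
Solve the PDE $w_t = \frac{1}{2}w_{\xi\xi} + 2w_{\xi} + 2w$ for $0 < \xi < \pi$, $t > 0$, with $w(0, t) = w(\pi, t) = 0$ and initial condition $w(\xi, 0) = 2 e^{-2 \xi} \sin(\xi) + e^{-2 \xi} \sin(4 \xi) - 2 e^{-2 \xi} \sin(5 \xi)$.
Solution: Substitute $w = e^{-2\xi}u$.
Then $w_{\xi} = e^{-2\xi}(u_{\xi} - 2u)$, $w_{\xi\xi} = e^{-2\xi}(u_{\xi\xi} - 4u_{\xi} + 4u)$, $w_t = e^{-2\xi}u_t$; substituting and dividing by $e^{-2\xi}$, the lower-order terms cancel: $u_t = \frac{1}{2}u_{\xi\xi}$ (standard heat equation).
Data for $u$: $u(\xi,0) = e^{2\xi}w(\xi,0) = 2 \sin(\xi) + \sin(4 \xi) - 2 \sin(5 \xi)$. The boundary conditions carry over: $u(0,t) = u(\pi,t) = 0$.
Separating variables: $u = \sum c_n e^{-n^2t/2} \sin(n\xi)$. From $u(\xi,0) = 2 \sin(\xi) + \sin(4 \xi) - 2 \sin(5 \xi)$: $c_1=2, c_4=1, c_5=-2$.
So $u(\xi,t) = e^{-8 t} \sin(4 \xi) + 2 e^{-t/2} \sin(\xi) - 2 e^{-25 t/2} \sin(5 \xi)$, and $w(\xi,t) = e^{-2\xi}u(\xi,t)$.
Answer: $w(\xi, t) = e^{-2 \xi} e^{-8 t} \sin(4 \xi) + 2 e^{-2 \xi} e^{-t/2} \sin(\xi) - 2 e^{-2 \xi} e^{-25 t/2} \sin(5 \xi)$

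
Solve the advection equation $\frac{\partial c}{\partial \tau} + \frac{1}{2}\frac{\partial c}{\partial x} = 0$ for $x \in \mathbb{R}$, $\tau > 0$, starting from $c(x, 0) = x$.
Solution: By characteristics ($dx/d\tau = 1/2$), $c(x,\tau) = f(x - \frac{1}{2}\tau)$ with $f = c( \cdot , 0)$.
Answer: $c(x, \tau) = -\frac{1}{2} \tau + x$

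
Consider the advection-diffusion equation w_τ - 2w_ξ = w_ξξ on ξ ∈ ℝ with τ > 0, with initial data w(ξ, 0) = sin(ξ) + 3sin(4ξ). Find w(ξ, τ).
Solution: Moving frame: η = ξ + 2τ, σ = τ, w = u(η,σ), so w_τ = u_σ + 2u_η and w_ξξ = u_ηη.
Hence w_τ - 2w_ξ = u_σ and the PDE becomes the heat equation u_σ = u_ηη on η ∈ ℝ.
Initial data: u(η,0) = w(η,0) = sin(η) + 3sin(4η). Each mode sin(nη) decays as exp(-n²σ) on ℝ, so u(η,σ) = Σ c_n exp(-n²σ) sin(nη) with c_1=1, c_4=3: u(η,σ) = exp(-σ)sin(η) + 3exp(-16σ)sin(4η).
Substituting back: w(ξ,τ) = u(ξ + 2τ, τ).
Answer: w(ξ, τ) = exp(-τ)sin(ξ + 2τ) + 3exp(-16τ)sin(4ξ + 8τ)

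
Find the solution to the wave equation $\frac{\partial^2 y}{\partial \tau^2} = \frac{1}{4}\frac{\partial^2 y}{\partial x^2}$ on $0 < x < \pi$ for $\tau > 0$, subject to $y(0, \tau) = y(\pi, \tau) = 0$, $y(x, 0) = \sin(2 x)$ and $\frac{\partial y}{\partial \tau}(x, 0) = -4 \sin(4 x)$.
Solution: Separating variables: $y = \sum [A_n \cos(\omega_n \tau) + B_n \sin(\omega_n \tau)] \sin(nx)$, $\omega_n = n/2$. From ICs ($B_n$ = velocity coefficient / $\omega_n$): $A_2=1, B_4=-2$.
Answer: $y(x, \tau) = -2 \sin(2 \tau) \sin(4 x) + \sin(2 x) \cos(\tau)$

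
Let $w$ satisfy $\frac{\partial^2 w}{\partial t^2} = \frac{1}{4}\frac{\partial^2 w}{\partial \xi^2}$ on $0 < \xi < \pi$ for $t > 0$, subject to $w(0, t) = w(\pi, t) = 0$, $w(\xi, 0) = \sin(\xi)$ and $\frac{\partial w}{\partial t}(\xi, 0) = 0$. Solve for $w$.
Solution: Using separation of variables $w = X(\xi)T(t)$:
Eigenfunctions: $\sin(n\xi)$, $n = 1, 2, 3, \ldots$
General solution: $w(\xi, t) = \sum [A_n \cos(n t/2) + B_n \sin(n t/2)] \sin(n\xi)$
From $w(\xi,0) = \sin(\xi)$: $A_1=1$. From $w_t(\xi,0) = 0$: all $B_n = 0$.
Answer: $w(\xi, t) = \sin(\xi) \cos(t/2)$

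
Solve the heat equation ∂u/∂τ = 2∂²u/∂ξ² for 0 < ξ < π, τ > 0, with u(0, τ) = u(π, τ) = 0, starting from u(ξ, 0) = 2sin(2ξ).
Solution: Separating variables: u = Σ c_n exp(-2n²τ) sin(nξ). From u(ξ,0) = 2sin(2ξ): c_2=2.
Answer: u(ξ, τ) = 2exp(-8τ)sin(2ξ)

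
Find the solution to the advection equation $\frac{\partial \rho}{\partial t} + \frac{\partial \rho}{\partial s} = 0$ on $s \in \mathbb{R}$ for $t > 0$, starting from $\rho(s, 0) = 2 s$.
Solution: By characteristics ($ds/dt = 1$), $\rho(s,t) = f(s - t)$ with $f = \rho( \cdot , 0)$.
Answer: $\rho(s, t) = 2 s - 2 t$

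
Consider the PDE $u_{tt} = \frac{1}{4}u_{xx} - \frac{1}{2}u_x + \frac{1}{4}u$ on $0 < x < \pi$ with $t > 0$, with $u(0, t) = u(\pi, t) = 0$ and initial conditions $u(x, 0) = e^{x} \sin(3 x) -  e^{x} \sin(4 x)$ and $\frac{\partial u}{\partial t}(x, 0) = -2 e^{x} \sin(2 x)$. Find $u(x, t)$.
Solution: Substitute $u = e^{x}w$, i.e. $w = e^{-x}u$.
By the product rule, $u_x = e^{x}(w_x + w)$, $u_{xx} = e^{x}(w_{xx} + 2w_x + w)$, $u_{tt} = e^{x}w_{tt}$.
Substituting into the PDE and dividing by $e^{x}$: $w_{tt} = \frac{1}{4}(w_{xx} + 2w_x + w) - \frac{1}{2}(w_x + w) + \frac{1}{4}w$.
The lower-order terms cancel, leaving the standard wave equation $w_{tt} = \frac{1}{4}w_{xx}$.
Initial data for $w$: $w(x,0) = e^{-x}u(x,0) = \sin(3 x) - \sin(4 x)$; $w_t(x,0) = e^{-x}u_t(x,0) = -2 \sin(2 x)$. The boundary conditions carry over: $w(0,t) = w(\pi,t) = 0$.
Solve for $w$:
  Using separation of variables $w = X(x)T(t)$:
  Eigenfunctions: $\sin(nx)$, $n = 1, 2, 3, \ldots$
  General solution: $w(x, t) = \sum [A_n \cos(n t/2) + B_n \sin(n t/2)] \sin(nx)$
  From $w(x,0) = \sin(3 x) - \sin(4 x)$: $A_3=1, A_4=-1$. From $w_t(x,0) = -2 \sin(2 x)$, using $w_t(x,0) = \sum \omega_n B_n \sin(nx)$ with $\omega_n = n/2$: $B_2 = (-2)/1 = -2$.
Hence $w(x,t) = -2 \sin(t) \sin(2 x) + \sin(3 x) \cos(3 t/2) - \sin(4 x) \cos(2 t)$.
Transform back: $u(x,t) = e^{x}w(x,t)$.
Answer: $u(x, t) = -2 e^{x} \sin(t) \sin(2 x) + e^{x} \sin(3 x) \cos(3 t/2) -  e^{x} \sin(4 x) \cos(2 t)$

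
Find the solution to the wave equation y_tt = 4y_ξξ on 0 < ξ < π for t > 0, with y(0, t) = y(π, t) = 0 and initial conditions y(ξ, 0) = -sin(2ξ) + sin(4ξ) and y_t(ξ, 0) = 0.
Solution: Using separation of variables y = X(ξ)T(t):
Eigenfunctions: sin(nξ), n = 1, 2, 3, ...
General solution: y(ξ, t) = Σ [A_n cos(2n t) + B_n sin(2n t)] sin(nξ)
From y(ξ,0) = -sin(2ξ) + sin(4ξ): A_2=-1, A_4=1. From y_t(ξ,0) = 0: all B_n = 0.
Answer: y(ξ, t) = -sin(2ξ)cos(4t) + sin(4ξ)cos(8t)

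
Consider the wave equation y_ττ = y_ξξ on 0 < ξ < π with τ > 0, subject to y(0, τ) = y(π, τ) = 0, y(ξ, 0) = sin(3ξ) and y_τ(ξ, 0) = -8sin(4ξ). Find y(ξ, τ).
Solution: Using separation of variables y = X(ξ)T(τ):
Eigenfunctions: sin(nξ), n = 1, 2, 3, ...
General solution: y(ξ, τ) = Σ [A_n cos(n τ) + B_n sin(n τ)] sin(nξ)
From y(ξ,0) = sin(3ξ): A_3=1. From y_τ(ξ,0) = -8sin(4ξ), using y_τ(ξ,0) = Σ ω_n B_n sin(nξ) with ω_n = n: B_4 = (-8)/4 = -2.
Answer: y(ξ, τ) = sin(3ξ)cos(3τ) - 2sin(4ξ)sin(4τ)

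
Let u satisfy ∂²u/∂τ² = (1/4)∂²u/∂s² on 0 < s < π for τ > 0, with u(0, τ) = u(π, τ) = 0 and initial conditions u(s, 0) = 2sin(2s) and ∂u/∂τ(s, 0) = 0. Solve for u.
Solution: Separating variables: u = Σ [A_n cos(ω_n τ) + B_n sin(ω_n τ)] sin(ns), ω_n = n/2. From ICs: A_2=2.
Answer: u(s, τ) = 2sin(2s)cos(τ)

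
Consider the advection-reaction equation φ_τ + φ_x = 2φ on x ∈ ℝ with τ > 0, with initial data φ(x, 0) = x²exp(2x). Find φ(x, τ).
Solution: Substitute φ = exp(2x)u, i.e. u = exp(-2x)φ.
By the product rule, φ_x = exp(2x)(u_x + 2u), φ_τ = exp(2x)u_τ.
Substituting into the PDE and dividing by exp(2x): u_τ + (u_x + 2u) = 2u.
The lower-order terms cancel, leaving the standard advection equation u_τ + u_x = 0.
Initial data for u: u(x,0) = exp(-2x)φ(x,0) = x².
Solve for u:
  By method of characteristics (waves move right with speed 1):
  Along characteristics x - τ = const, u is constant, so u(x,τ) = f(x - τ) with f = u(·, 0).
Hence u(x,τ) = x² - 2xτ + τ².
Transform back: φ(x,τ) = exp(2x)u(x,τ).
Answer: φ(x, τ) = x²exp(2x) - 2xτexp(2x) + τ²exp(2x)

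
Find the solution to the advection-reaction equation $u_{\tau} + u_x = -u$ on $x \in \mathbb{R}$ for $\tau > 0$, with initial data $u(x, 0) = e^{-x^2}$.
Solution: Substitute $u = e^{-\tau}w$.
Then $u_{\tau} = e^{-\tau}(w_{\tau} - w)$, $u_x = e^{-\tau}w_x$; substituting and dividing by $e^{-\tau}$, the lower-order terms cancel: $w_{\tau} + w_x = 0$ (standard advection equation).
Data for $w$: $w(x,0) = u(x,0) = e^{-x^2}$.
By characteristics ($dx/d\tau = 1$), $w(x,\tau) = f(x - \tau)$ with $f = w( \cdot , 0)$.
So $w(x,\tau) = e^{-(x - \tau)^2}$, and $u(x,\tau) = e^{-\tau}w(x,\tau)$.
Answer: $u(x, \tau) = e^{-\tau} e^{-(-\tau + x)^2}$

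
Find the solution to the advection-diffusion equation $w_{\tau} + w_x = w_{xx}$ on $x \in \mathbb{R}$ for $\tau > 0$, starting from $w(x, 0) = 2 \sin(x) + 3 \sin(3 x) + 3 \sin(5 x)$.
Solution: Change to a moving frame: let $\eta = x - \tau$, $\sigma = \tau$ and write $w(x,\tau) = u(\eta,\sigma)$.
By the chain rule $w_{\tau} = u_{\sigma} - u_{\eta}$, $w_x = u_{\eta}$, $w_{xx} = u_{\eta\eta}$.
Then $w_{\tau} + w_x = u_{\sigma}$: the advection term cancels and the PDE becomes the heat equation $u_{\sigma} = u_{\eta\eta}$ on $\eta \in \mathbb{R}$.
Initial data: $u(\eta,0) = w(\eta,0) = 2 \sin(\eta) + 3 \sin(3 \eta) + 3 \sin(5 \eta)$.
On $\eta \in \mathbb{R}$ each mode satisfies $(\sin(n\eta))'' = -n^2 \sin(n\eta)$, so $e^{-n^2\sigma} \sin(n\eta)$ solves the heat equation; by superposition $u(\eta,\sigma) = \sum c_n e^{-n^2\sigma} \sin(n\eta)$.
Reading off the coefficients: $c_1=2, c_3=3, c_5=3$, so $u(\eta,\sigma) = 2 e^{-\sigma} \sin(\eta) + 3 e^{-9 \sigma} \sin(3 \eta) + 3 e^{-25 \sigma} \sin(5 \eta)$.
Substituting back $\eta = x - \tau$, $\sigma = \tau$: $w(x,\tau) = u(x - \tau, \tau)$.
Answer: $w(x, \tau) = -2 e^{-\tau} \sin(\tau - x) - 3 e^{-9 \tau} \sin(3 \tau - 3 x) - 3 e^{-25 \tau} \sin(5 \tau - 5 x)$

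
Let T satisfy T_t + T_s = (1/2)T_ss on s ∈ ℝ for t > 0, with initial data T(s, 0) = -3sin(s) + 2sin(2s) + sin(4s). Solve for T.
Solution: Change to a moving frame: let η = s - t, σ = t and write T(s,t) = u(η,σ).
By the chain rule T_t = u_σ - u_η, T_s = u_η, T_ss = u_ηη.
Then T_t + T_s = u_σ: the advection term cancels and the PDE becomes the heat equation u_σ = (1/2)u_ηη on η ∈ ℝ.
Initial data: u(η,0) = T(η,0) = -3sin(η) + 2sin(2η) + sin(4η).
On η ∈ ℝ each mode satisfies (sin(nη))″ = -n² sin(nη), so exp(-n²σ/2) sin(nη) solves the heat equation; by superposition u(η,σ) = Σ c_n exp(-n²σ/2) sin(nη).
Reading off the coefficients: c_1=-3, c_2=2, c_4=1, so u(η,σ) = 2exp(-2σ)sin(2η) + exp(-8σ)sin(4η) - 3exp(-σ/2)sin(η).
Substituting back η = s - t, σ = t: T(s,t) = u(s - t, t).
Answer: T(s, t) = 2exp(-2t)sin(2s - 2t) + exp(-8t)sin(4s - 4t) - 3exp(-t/2)sin(s - t)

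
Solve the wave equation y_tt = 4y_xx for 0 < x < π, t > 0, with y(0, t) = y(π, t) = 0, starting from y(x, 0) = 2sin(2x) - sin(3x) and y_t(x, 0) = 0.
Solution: Separating variables: y = Σ [A_n cos(ω_n t) + B_n sin(ω_n t)] sin(nx), ω_n = 2n. From ICs: A_2=2, A_3=-1.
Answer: y(x, t) = 2sin(2x)cos(4t) - sin(3x)cos(6t)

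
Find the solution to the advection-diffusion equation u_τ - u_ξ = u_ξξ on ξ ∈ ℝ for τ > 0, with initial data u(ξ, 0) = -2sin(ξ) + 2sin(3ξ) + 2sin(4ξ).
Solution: Change to a moving frame: let η = ξ + τ, σ = τ and write u(ξ,τ) = w(η,σ).
By the chain rule u_τ = w_σ + w_η, u_ξ = w_η, u_ξξ = w_ηη.
Then u_τ - u_ξ = w_σ: the advection term cancels and the PDE becomes the heat equation w_σ = w_ηη on η ∈ ℝ.
Initial data: w(η,0) = u(η,0) = -2sin(η) + 2sin(3η) + 2sin(4η).
On η ∈ ℝ each mode satisfies (sin(nη))″ = -n² sin(nη), so exp(-n²σ) sin(nη) solves the heat equation; by superposition w(η,σ) = Σ c_n exp(-n²σ) sin(nη).
Reading off the coefficients: c_1=-2, c_3=2, c_4=2, so w(η,σ) = -2exp(-σ)sin(η) + 2exp(-9σ)sin(3η) + 2exp(-16σ)sin(4η).
Substituting back η = ξ + τ, σ = τ: u(ξ,τ) = w(ξ + τ, τ).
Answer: u(ξ, τ) = -2exp(-τ)sin(ξ + τ) + 2exp(-9τ)sin(3ξ + 3τ) + 2exp(-16τ)sin(4ξ + 4τ)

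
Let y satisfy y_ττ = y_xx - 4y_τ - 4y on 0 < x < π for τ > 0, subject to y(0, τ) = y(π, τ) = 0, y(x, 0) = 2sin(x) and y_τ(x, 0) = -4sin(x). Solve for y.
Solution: Substitute y = exp(-2τ)u, i.e. u = exp(2τ)y.
By the product rule, y_τ = exp(-2τ)(u_τ - 2u), y_ττ = exp(-2τ)(u_ττ - 4u_τ + 4u), y_xx = exp(-2τ)u_xx.
Substituting into the PDE and dividing by exp(-2τ): u_ττ - 4u_τ + 4u = u_xx - 4(u_τ - 2u) - 4u.
The lower-order terms cancel, leaving the standard wave equation u_ττ = u_xx.
Initial data for u: u(x,0) = y(x,0) = 2sin(x); u_τ(x,0) = y_τ(x,0) + 2y(x,0) = 0. The boundary conditions carry over: u(0,τ) = u(π,τ) = 0.
Solve for u:
  Using separation of variables u = X(x)T(τ):
  Eigenfunctions: sin(nx), n = 1, 2, 3, ...
  General solution: u(x, τ) = Σ [A_n cos(n τ) + B_n sin(n τ)] sin(nx)
  From u(x,0) = 2sin(x): A_1=2. From u_τ(x,0) = 0: all B_n = 0.
Hence u(x,τ) = 2sin(x)cos(τ).
Transform back: y(x,τ) = exp(-2τ)u(x,τ).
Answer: y(x, τ) = 2exp(-2τ)sin(x)cos(τ)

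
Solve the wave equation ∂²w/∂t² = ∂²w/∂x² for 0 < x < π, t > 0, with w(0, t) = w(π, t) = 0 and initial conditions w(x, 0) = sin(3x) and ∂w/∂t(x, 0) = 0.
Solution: Using separation of variables w = X(x)T(t):
Eigenfunctions: sin(nx), n = 1, 2, 3, ...
General solution: w(x, t) = Σ [A_n cos(n t) + B_n sin(n t)] sin(nx)
From w(x,0) = sin(3x): A_3=1. From w_t(x,0) = 0: all B_n = 0.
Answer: w(x, t) = sin(3x)cos(3t)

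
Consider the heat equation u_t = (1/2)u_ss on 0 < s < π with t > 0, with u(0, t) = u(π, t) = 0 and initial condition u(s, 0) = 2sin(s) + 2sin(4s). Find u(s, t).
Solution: Separating variables: u = Σ c_n exp(-n²t/2) sin(ns). From u(s,0) = 2sin(s) + 2sin(4s): c_1=2, c_4=2.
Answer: u(s, t) = 2exp(-8t)sin(4s) + 2exp(-t/2)sin(s)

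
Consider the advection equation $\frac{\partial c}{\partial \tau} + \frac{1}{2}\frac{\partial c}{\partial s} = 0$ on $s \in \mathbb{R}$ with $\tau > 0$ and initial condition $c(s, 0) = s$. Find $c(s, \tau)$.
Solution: By characteristics ($ds/d\tau = 1/2$), $c(s,\tau) = f(s - \frac{1}{2}\tau)$ with $f = c( \cdot , 0)$.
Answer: $c(s, \tau) = -\frac{1}{2} \tau + s$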